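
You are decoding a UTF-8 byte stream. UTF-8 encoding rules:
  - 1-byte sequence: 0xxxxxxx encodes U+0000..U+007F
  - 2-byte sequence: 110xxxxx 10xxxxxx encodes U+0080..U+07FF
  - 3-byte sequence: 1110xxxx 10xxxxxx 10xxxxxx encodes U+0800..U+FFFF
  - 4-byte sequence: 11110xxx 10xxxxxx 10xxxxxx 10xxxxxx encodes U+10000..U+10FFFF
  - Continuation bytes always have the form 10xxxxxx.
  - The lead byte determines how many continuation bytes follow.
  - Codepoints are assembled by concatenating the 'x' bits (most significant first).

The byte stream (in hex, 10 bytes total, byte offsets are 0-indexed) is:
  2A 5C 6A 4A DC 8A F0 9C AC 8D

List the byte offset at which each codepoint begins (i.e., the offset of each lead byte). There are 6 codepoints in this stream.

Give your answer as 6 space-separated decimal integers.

Answer: 0 1 2 3 4 6

Derivation:
Byte[0]=2A: 1-byte ASCII. cp=U+002A
Byte[1]=5C: 1-byte ASCII. cp=U+005C
Byte[2]=6A: 1-byte ASCII. cp=U+006A
Byte[3]=4A: 1-byte ASCII. cp=U+004A
Byte[4]=DC: 2-byte lead, need 1 cont bytes. acc=0x1C
Byte[5]=8A: continuation. acc=(acc<<6)|0x0A=0x70A
Completed: cp=U+070A (starts at byte 4)
Byte[6]=F0: 4-byte lead, need 3 cont bytes. acc=0x0
Byte[7]=9C: continuation. acc=(acc<<6)|0x1C=0x1C
Byte[8]=AC: continuation. acc=(acc<<6)|0x2C=0x72C
Byte[9]=8D: continuation. acc=(acc<<6)|0x0D=0x1CB0D
Completed: cp=U+1CB0D (starts at byte 6)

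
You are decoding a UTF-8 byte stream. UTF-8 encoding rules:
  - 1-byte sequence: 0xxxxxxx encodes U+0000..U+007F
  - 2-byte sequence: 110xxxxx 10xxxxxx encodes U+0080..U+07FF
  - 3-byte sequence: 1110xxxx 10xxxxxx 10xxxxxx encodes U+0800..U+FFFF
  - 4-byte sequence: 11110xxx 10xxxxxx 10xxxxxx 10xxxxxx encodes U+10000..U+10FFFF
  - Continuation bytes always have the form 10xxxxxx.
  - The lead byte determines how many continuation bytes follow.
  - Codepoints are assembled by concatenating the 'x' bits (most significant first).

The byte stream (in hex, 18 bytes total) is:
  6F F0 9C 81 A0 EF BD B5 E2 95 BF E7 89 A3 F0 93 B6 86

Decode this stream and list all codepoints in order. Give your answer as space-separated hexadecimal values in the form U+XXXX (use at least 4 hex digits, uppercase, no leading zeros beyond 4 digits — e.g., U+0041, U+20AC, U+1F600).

Byte[0]=6F: 1-byte ASCII. cp=U+006F
Byte[1]=F0: 4-byte lead, need 3 cont bytes. acc=0x0
Byte[2]=9C: continuation. acc=(acc<<6)|0x1C=0x1C
Byte[3]=81: continuation. acc=(acc<<6)|0x01=0x701
Byte[4]=A0: continuation. acc=(acc<<6)|0x20=0x1C060
Completed: cp=U+1C060 (starts at byte 1)
Byte[5]=EF: 3-byte lead, need 2 cont bytes. acc=0xF
Byte[6]=BD: continuation. acc=(acc<<6)|0x3D=0x3FD
Byte[7]=B5: continuation. acc=(acc<<6)|0x35=0xFF75
Completed: cp=U+FF75 (starts at byte 5)
Byte[8]=E2: 3-byte lead, need 2 cont bytes. acc=0x2
Byte[9]=95: continuation. acc=(acc<<6)|0x15=0x95
Byte[10]=BF: continuation. acc=(acc<<6)|0x3F=0x257F
Completed: cp=U+257F (starts at byte 8)
Byte[11]=E7: 3-byte lead, need 2 cont bytes. acc=0x7
Byte[12]=89: continuation. acc=(acc<<6)|0x09=0x1C9
Byte[13]=A3: continuation. acc=(acc<<6)|0x23=0x7263
Completed: cp=U+7263 (starts at byte 11)
Byte[14]=F0: 4-byte lead, need 3 cont bytes. acc=0x0
Byte[15]=93: continuation. acc=(acc<<6)|0x13=0x13
Byte[16]=B6: continuation. acc=(acc<<6)|0x36=0x4F6
Byte[17]=86: continuation. acc=(acc<<6)|0x06=0x13D86
Completed: cp=U+13D86 (starts at byte 14)

Answer: U+006F U+1C060 U+FF75 U+257F U+7263 U+13D86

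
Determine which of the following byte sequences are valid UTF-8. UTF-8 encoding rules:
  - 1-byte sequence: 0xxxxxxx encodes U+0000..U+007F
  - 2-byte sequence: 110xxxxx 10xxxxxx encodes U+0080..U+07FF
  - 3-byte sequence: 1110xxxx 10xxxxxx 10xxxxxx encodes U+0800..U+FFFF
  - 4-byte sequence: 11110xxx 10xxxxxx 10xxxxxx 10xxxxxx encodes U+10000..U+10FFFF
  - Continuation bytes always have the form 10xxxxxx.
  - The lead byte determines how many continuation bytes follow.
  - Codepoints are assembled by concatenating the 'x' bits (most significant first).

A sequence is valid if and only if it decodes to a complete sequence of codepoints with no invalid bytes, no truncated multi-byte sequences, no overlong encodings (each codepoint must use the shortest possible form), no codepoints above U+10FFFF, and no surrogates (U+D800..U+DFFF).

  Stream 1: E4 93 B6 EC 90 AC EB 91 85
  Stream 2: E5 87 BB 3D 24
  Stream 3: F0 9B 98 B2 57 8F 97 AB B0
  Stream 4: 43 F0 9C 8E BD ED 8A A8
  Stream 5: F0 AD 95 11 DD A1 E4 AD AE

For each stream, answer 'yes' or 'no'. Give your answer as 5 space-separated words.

Answer: yes yes no yes no

Derivation:
Stream 1: decodes cleanly. VALID
Stream 2: decodes cleanly. VALID
Stream 3: error at byte offset 5. INVALID
Stream 4: decodes cleanly. VALID
Stream 5: error at byte offset 3. INVALID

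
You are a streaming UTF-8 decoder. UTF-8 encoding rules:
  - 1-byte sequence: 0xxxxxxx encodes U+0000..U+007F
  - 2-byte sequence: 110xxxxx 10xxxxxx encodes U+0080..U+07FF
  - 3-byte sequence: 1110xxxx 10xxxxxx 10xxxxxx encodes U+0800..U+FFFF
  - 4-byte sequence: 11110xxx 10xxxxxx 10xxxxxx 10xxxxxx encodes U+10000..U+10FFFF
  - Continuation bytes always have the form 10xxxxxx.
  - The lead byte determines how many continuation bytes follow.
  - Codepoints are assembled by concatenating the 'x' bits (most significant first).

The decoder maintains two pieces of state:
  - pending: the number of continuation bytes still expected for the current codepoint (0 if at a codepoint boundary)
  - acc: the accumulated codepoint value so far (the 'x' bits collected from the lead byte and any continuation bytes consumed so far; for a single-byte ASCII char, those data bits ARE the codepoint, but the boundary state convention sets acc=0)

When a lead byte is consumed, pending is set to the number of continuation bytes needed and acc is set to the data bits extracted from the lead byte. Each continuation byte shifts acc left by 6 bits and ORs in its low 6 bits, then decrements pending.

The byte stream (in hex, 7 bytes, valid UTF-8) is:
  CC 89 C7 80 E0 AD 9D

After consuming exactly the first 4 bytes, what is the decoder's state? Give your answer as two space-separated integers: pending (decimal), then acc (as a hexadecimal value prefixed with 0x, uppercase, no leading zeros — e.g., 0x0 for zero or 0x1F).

Answer: 0 0x1C0

Derivation:
Byte[0]=CC: 2-byte lead. pending=1, acc=0xC
Byte[1]=89: continuation. acc=(acc<<6)|0x09=0x309, pending=0
Byte[2]=C7: 2-byte lead. pending=1, acc=0x7
Byte[3]=80: continuation. acc=(acc<<6)|0x00=0x1C0, pending=0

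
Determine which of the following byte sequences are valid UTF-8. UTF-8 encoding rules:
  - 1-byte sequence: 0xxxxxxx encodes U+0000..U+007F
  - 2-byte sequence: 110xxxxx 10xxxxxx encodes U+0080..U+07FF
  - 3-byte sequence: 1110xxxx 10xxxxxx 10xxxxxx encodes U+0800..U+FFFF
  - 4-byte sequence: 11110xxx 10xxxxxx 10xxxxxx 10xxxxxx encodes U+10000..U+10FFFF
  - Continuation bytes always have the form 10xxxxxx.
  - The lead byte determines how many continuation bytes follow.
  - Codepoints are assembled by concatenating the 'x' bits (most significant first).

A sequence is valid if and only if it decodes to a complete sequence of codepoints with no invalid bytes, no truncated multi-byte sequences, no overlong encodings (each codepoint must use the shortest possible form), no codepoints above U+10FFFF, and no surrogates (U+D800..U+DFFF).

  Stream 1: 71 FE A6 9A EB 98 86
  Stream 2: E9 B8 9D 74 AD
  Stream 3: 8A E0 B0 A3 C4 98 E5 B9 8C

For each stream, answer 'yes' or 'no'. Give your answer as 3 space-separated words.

Answer: no no no

Derivation:
Stream 1: error at byte offset 1. INVALID
Stream 2: error at byte offset 4. INVALID
Stream 3: error at byte offset 0. INVALID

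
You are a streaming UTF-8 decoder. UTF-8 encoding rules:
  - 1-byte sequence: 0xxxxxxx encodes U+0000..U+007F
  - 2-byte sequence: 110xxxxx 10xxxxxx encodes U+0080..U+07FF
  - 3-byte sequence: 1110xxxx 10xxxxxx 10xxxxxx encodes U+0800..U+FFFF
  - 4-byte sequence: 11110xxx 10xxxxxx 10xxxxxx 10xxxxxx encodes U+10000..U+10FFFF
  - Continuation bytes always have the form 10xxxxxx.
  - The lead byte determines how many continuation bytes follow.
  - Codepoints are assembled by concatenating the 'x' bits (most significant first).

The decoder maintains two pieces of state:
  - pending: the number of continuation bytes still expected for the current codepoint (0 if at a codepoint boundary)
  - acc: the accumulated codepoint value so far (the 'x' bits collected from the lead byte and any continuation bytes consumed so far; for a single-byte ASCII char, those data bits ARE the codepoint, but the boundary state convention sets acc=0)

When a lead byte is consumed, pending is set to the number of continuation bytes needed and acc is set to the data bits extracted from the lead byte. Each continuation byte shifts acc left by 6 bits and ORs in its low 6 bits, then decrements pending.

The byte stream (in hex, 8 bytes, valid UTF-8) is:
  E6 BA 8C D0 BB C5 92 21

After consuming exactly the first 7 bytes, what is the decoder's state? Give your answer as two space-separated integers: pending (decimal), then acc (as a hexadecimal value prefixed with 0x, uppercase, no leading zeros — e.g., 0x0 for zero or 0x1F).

Answer: 0 0x152

Derivation:
Byte[0]=E6: 3-byte lead. pending=2, acc=0x6
Byte[1]=BA: continuation. acc=(acc<<6)|0x3A=0x1BA, pending=1
Byte[2]=8C: continuation. acc=(acc<<6)|0x0C=0x6E8C, pending=0
Byte[3]=D0: 2-byte lead. pending=1, acc=0x10
Byte[4]=BB: continuation. acc=(acc<<6)|0x3B=0x43B, pending=0
Byte[5]=C5: 2-byte lead. pending=1, acc=0x5
Byte[6]=92: continuation. acc=(acc<<6)|0x12=0x152, pending=0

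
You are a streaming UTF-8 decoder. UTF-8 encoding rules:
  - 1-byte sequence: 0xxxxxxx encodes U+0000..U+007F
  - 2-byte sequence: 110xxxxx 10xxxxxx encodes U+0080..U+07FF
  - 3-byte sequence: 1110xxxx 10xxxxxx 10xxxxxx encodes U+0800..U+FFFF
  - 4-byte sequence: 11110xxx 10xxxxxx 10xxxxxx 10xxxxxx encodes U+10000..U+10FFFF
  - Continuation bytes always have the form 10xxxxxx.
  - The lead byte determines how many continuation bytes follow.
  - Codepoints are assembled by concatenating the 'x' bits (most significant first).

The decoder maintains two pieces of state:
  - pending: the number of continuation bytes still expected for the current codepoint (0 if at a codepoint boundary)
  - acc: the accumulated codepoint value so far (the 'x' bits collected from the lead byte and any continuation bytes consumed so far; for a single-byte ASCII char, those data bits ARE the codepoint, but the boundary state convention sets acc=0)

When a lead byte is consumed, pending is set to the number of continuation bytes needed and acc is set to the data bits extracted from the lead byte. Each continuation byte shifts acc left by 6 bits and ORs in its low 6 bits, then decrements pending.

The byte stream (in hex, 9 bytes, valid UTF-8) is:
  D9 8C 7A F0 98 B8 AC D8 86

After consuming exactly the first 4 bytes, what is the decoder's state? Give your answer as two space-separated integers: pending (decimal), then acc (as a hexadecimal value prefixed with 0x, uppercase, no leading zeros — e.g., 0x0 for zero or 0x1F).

Byte[0]=D9: 2-byte lead. pending=1, acc=0x19
Byte[1]=8C: continuation. acc=(acc<<6)|0x0C=0x64C, pending=0
Byte[2]=7A: 1-byte. pending=0, acc=0x0
Byte[3]=F0: 4-byte lead. pending=3, acc=0x0

Answer: 3 0x0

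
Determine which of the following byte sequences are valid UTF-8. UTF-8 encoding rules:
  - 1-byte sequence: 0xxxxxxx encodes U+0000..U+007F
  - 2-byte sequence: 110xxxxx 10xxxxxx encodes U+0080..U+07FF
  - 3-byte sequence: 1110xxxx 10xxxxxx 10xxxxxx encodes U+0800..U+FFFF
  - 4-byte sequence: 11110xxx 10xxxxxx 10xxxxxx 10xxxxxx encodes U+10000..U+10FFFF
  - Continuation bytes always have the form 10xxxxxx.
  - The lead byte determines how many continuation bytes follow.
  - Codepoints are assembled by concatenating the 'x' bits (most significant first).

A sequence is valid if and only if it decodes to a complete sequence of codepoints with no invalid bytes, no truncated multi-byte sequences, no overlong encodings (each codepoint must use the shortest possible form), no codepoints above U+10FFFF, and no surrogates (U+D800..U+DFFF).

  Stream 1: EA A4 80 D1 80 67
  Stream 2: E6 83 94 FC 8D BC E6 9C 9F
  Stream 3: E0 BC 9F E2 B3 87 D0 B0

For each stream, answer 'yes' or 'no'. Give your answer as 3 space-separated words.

Stream 1: decodes cleanly. VALID
Stream 2: error at byte offset 3. INVALID
Stream 3: decodes cleanly. VALID

Answer: yes no yes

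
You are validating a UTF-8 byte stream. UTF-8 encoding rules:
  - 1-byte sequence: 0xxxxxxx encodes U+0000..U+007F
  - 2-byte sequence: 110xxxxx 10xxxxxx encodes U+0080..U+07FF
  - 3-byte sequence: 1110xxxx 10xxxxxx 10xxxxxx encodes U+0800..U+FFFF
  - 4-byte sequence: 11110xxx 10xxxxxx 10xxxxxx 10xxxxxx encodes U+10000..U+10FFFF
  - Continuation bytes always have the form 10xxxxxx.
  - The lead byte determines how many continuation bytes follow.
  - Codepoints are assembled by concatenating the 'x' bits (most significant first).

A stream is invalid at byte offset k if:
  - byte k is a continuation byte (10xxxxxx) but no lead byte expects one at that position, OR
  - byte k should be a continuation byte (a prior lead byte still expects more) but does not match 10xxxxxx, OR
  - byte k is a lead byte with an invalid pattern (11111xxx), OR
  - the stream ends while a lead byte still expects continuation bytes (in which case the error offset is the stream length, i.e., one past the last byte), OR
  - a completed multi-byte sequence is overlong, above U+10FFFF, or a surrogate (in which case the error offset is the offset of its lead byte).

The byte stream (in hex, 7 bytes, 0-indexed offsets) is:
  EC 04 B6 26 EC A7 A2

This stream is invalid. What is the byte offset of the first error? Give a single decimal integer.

Answer: 1

Derivation:
Byte[0]=EC: 3-byte lead, need 2 cont bytes. acc=0xC
Byte[1]=04: expected 10xxxxxx continuation. INVALID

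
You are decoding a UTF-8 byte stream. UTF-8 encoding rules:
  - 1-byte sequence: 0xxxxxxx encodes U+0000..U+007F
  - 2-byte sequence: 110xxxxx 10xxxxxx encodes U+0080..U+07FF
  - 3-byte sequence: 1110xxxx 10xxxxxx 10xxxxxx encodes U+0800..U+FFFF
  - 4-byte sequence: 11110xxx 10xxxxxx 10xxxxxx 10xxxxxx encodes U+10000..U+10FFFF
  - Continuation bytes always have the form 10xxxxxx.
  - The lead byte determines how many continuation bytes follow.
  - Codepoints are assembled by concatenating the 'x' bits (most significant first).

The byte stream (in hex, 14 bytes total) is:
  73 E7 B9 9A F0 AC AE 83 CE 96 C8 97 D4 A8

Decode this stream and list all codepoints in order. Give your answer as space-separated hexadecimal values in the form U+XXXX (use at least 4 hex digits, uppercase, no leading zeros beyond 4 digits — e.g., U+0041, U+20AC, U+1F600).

Byte[0]=73: 1-byte ASCII. cp=U+0073
Byte[1]=E7: 3-byte lead, need 2 cont bytes. acc=0x7
Byte[2]=B9: continuation. acc=(acc<<6)|0x39=0x1F9
Byte[3]=9A: continuation. acc=(acc<<6)|0x1A=0x7E5A
Completed: cp=U+7E5A (starts at byte 1)
Byte[4]=F0: 4-byte lead, need 3 cont bytes. acc=0x0
Byte[5]=AC: continuation. acc=(acc<<6)|0x2C=0x2C
Byte[6]=AE: continuation. acc=(acc<<6)|0x2E=0xB2E
Byte[7]=83: continuation. acc=(acc<<6)|0x03=0x2CB83
Completed: cp=U+2CB83 (starts at byte 4)
Byte[8]=CE: 2-byte lead, need 1 cont bytes. acc=0xE
Byte[9]=96: continuation. acc=(acc<<6)|0x16=0x396
Completed: cp=U+0396 (starts at byte 8)
Byte[10]=C8: 2-byte lead, need 1 cont bytes. acc=0x8
Byte[11]=97: continuation. acc=(acc<<6)|0x17=0x217
Completed: cp=U+0217 (starts at byte 10)
Byte[12]=D4: 2-byte lead, need 1 cont bytes. acc=0x14
Byte[13]=A8: continuation. acc=(acc<<6)|0x28=0x528
Completed: cp=U+0528 (starts at byte 12)

Answer: U+0073 U+7E5A U+2CB83 U+0396 U+0217 U+0528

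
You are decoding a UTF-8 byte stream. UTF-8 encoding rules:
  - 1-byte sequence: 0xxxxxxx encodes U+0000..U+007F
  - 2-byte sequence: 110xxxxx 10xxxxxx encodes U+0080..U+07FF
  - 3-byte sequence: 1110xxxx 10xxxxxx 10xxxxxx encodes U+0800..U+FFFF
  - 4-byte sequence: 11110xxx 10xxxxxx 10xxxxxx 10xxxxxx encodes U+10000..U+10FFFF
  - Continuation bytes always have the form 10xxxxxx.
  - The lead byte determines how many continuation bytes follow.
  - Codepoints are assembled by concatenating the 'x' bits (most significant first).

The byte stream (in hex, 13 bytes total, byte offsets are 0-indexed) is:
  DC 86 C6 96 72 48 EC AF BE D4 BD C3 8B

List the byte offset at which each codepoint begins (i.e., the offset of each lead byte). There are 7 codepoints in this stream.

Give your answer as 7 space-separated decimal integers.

Byte[0]=DC: 2-byte lead, need 1 cont bytes. acc=0x1C
Byte[1]=86: continuation. acc=(acc<<6)|0x06=0x706
Completed: cp=U+0706 (starts at byte 0)
Byte[2]=C6: 2-byte lead, need 1 cont bytes. acc=0x6
Byte[3]=96: continuation. acc=(acc<<6)|0x16=0x196
Completed: cp=U+0196 (starts at byte 2)
Byte[4]=72: 1-byte ASCII. cp=U+0072
Byte[5]=48: 1-byte ASCII. cp=U+0048
Byte[6]=EC: 3-byte lead, need 2 cont bytes. acc=0xC
Byte[7]=AF: continuation. acc=(acc<<6)|0x2F=0x32F
Byte[8]=BE: continuation. acc=(acc<<6)|0x3E=0xCBFE
Completed: cp=U+CBFE (starts at byte 6)
Byte[9]=D4: 2-byte lead, need 1 cont bytes. acc=0x14
Byte[10]=BD: continuation. acc=(acc<<6)|0x3D=0x53D
Completed: cp=U+053D (starts at byte 9)
Byte[11]=C3: 2-byte lead, need 1 cont bytes. acc=0x3
Byte[12]=8B: continuation. acc=(acc<<6)|0x0B=0xCB
Completed: cp=U+00CB (starts at byte 11)

Answer: 0 2 4 5 6 9 11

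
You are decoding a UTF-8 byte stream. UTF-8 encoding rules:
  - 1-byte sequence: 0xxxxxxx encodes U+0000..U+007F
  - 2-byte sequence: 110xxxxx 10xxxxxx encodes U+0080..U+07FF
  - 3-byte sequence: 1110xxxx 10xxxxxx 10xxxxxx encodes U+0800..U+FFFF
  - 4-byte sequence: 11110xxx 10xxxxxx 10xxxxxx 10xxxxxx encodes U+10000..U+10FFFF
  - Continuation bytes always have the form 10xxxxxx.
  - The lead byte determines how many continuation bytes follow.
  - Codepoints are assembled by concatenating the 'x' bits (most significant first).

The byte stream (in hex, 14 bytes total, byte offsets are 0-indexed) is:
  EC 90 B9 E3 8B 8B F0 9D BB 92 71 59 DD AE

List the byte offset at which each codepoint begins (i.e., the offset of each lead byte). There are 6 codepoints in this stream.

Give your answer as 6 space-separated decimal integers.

Answer: 0 3 6 10 11 12

Derivation:
Byte[0]=EC: 3-byte lead, need 2 cont bytes. acc=0xC
Byte[1]=90: continuation. acc=(acc<<6)|0x10=0x310
Byte[2]=B9: continuation. acc=(acc<<6)|0x39=0xC439
Completed: cp=U+C439 (starts at byte 0)
Byte[3]=E3: 3-byte lead, need 2 cont bytes. acc=0x3
Byte[4]=8B: continuation. acc=(acc<<6)|0x0B=0xCB
Byte[5]=8B: continuation. acc=(acc<<6)|0x0B=0x32CB
Completed: cp=U+32CB (starts at byte 3)
Byte[6]=F0: 4-byte lead, need 3 cont bytes. acc=0x0
Byte[7]=9D: continuation. acc=(acc<<6)|0x1D=0x1D
Byte[8]=BB: continuation. acc=(acc<<6)|0x3B=0x77B
Byte[9]=92: continuation. acc=(acc<<6)|0x12=0x1DED2
Completed: cp=U+1DED2 (starts at byte 6)
Byte[10]=71: 1-byte ASCII. cp=U+0071
Byte[11]=59: 1-byte ASCII. cp=U+0059
Byte[12]=DD: 2-byte lead, need 1 cont bytes. acc=0x1D
Byte[13]=AE: continuation. acc=(acc<<6)|0x2E=0x76E
Completed: cp=U+076E (starts at byte 12)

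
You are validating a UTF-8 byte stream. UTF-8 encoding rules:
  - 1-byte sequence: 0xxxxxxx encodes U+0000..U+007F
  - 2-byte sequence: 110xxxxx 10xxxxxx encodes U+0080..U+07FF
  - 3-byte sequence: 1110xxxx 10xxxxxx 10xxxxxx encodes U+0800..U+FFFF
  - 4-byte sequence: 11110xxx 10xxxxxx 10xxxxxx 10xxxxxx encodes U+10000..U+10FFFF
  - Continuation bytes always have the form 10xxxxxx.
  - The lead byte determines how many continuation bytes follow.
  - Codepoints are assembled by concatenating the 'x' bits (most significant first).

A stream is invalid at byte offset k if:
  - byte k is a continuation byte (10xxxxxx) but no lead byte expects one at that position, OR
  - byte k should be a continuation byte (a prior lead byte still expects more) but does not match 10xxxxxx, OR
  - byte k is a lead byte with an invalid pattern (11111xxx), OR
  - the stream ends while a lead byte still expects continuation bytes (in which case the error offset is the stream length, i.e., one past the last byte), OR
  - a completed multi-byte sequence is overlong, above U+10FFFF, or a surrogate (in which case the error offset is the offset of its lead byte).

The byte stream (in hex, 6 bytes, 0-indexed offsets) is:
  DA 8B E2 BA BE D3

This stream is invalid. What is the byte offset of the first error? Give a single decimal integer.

Answer: 6

Derivation:
Byte[0]=DA: 2-byte lead, need 1 cont bytes. acc=0x1A
Byte[1]=8B: continuation. acc=(acc<<6)|0x0B=0x68B
Completed: cp=U+068B (starts at byte 0)
Byte[2]=E2: 3-byte lead, need 2 cont bytes. acc=0x2
Byte[3]=BA: continuation. acc=(acc<<6)|0x3A=0xBA
Byte[4]=BE: continuation. acc=(acc<<6)|0x3E=0x2EBE
Completed: cp=U+2EBE (starts at byte 2)
Byte[5]=D3: 2-byte lead, need 1 cont bytes. acc=0x13
Byte[6]: stream ended, expected continuation. INVALID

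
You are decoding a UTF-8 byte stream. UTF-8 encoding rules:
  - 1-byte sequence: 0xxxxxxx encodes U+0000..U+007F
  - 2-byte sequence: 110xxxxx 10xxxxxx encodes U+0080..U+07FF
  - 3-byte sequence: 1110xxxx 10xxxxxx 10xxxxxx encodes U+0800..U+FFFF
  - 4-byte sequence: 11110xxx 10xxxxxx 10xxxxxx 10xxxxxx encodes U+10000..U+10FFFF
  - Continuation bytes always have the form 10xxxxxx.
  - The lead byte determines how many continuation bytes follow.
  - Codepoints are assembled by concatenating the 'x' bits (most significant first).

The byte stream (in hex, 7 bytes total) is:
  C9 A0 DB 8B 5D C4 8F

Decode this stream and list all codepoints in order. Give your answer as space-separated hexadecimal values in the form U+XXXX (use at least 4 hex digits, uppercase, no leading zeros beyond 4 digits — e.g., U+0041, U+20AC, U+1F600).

Byte[0]=C9: 2-byte lead, need 1 cont bytes. acc=0x9
Byte[1]=A0: continuation. acc=(acc<<6)|0x20=0x260
Completed: cp=U+0260 (starts at byte 0)
Byte[2]=DB: 2-byte lead, need 1 cont bytes. acc=0x1B
Byte[3]=8B: continuation. acc=(acc<<6)|0x0B=0x6CB
Completed: cp=U+06CB (starts at byte 2)
Byte[4]=5D: 1-byte ASCII. cp=U+005D
Byte[5]=C4: 2-byte lead, need 1 cont bytes. acc=0x4
Byte[6]=8F: continuation. acc=(acc<<6)|0x0F=0x10F
Completed: cp=U+010F (starts at byte 5)

Answer: U+0260 U+06CB U+005D U+010F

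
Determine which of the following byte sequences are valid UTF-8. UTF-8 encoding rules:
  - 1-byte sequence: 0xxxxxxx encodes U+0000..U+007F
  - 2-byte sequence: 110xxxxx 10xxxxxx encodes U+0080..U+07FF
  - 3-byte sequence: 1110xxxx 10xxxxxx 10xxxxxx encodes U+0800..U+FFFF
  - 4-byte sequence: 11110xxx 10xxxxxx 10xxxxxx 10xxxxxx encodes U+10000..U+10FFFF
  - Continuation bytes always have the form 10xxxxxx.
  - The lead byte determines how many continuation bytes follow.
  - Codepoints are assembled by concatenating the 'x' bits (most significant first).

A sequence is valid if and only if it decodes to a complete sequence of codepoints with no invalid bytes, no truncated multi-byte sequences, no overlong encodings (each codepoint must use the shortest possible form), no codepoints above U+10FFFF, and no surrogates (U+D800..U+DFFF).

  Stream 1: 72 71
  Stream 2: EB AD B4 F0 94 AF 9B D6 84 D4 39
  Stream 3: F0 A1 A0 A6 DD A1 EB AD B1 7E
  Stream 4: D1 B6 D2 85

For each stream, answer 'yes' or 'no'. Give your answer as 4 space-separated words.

Answer: yes no yes yes

Derivation:
Stream 1: decodes cleanly. VALID
Stream 2: error at byte offset 10. INVALID
Stream 3: decodes cleanly. VALID
Stream 4: decodes cleanly. VALID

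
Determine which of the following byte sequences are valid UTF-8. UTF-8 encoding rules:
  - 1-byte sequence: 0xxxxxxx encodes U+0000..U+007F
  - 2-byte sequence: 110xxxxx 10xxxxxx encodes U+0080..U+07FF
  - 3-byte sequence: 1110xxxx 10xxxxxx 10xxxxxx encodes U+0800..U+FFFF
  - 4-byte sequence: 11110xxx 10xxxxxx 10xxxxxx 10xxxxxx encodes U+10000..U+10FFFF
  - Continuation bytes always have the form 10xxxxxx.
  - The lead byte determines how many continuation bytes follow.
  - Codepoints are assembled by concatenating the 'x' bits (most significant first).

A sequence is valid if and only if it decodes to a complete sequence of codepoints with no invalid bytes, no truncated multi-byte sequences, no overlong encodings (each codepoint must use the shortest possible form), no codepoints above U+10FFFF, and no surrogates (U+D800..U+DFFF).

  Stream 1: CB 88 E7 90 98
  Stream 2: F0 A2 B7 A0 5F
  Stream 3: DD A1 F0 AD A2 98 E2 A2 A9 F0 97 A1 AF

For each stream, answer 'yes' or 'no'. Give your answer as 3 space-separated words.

Stream 1: decodes cleanly. VALID
Stream 2: decodes cleanly. VALID
Stream 3: decodes cleanly. VALID

Answer: yes yes yes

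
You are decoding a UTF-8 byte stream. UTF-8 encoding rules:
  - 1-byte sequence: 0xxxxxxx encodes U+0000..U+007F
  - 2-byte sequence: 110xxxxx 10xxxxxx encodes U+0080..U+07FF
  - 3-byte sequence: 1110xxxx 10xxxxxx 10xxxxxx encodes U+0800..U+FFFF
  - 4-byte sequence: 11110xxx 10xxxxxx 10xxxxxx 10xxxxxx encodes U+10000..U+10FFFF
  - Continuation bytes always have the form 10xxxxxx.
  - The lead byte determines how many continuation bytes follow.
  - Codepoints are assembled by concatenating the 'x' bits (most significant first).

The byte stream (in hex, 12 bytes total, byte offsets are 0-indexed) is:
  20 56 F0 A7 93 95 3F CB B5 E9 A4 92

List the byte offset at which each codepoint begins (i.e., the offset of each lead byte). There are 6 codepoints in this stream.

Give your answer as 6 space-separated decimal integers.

Answer: 0 1 2 6 7 9

Derivation:
Byte[0]=20: 1-byte ASCII. cp=U+0020
Byte[1]=56: 1-byte ASCII. cp=U+0056
Byte[2]=F0: 4-byte lead, need 3 cont bytes. acc=0x0
Byte[3]=A7: continuation. acc=(acc<<6)|0x27=0x27
Byte[4]=93: continuation. acc=(acc<<6)|0x13=0x9D3
Byte[5]=95: continuation. acc=(acc<<6)|0x15=0x274D5
Completed: cp=U+274D5 (starts at byte 2)
Byte[6]=3F: 1-byte ASCII. cp=U+003F
Byte[7]=CB: 2-byte lead, need 1 cont bytes. acc=0xB
Byte[8]=B5: continuation. acc=(acc<<6)|0x35=0x2F5
Completed: cp=U+02F5 (starts at byte 7)
Byte[9]=E9: 3-byte lead, need 2 cont bytes. acc=0x9
Byte[10]=A4: continuation. acc=(acc<<6)|0x24=0x264
Byte[11]=92: continuation. acc=(acc<<6)|0x12=0x9912
Completed: cp=U+9912 (starts at byte 9)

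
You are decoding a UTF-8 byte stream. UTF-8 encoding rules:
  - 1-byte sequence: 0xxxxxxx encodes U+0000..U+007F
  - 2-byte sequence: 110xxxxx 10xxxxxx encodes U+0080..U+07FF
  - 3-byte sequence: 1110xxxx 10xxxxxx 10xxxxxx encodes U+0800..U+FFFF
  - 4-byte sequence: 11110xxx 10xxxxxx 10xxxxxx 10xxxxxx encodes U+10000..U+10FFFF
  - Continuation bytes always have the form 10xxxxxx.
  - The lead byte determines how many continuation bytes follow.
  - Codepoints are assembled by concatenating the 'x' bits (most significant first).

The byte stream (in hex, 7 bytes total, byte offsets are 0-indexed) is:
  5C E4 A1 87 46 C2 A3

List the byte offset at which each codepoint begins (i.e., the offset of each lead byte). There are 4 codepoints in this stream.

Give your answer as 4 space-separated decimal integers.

Byte[0]=5C: 1-byte ASCII. cp=U+005C
Byte[1]=E4: 3-byte lead, need 2 cont bytes. acc=0x4
Byte[2]=A1: continuation. acc=(acc<<6)|0x21=0x121
Byte[3]=87: continuation. acc=(acc<<6)|0x07=0x4847
Completed: cp=U+4847 (starts at byte 1)
Byte[4]=46: 1-byte ASCII. cp=U+0046
Byte[5]=C2: 2-byte lead, need 1 cont bytes. acc=0x2
Byte[6]=A3: continuation. acc=(acc<<6)|0x23=0xA3
Completed: cp=U+00A3 (starts at byte 5)

Answer: 0 1 4 5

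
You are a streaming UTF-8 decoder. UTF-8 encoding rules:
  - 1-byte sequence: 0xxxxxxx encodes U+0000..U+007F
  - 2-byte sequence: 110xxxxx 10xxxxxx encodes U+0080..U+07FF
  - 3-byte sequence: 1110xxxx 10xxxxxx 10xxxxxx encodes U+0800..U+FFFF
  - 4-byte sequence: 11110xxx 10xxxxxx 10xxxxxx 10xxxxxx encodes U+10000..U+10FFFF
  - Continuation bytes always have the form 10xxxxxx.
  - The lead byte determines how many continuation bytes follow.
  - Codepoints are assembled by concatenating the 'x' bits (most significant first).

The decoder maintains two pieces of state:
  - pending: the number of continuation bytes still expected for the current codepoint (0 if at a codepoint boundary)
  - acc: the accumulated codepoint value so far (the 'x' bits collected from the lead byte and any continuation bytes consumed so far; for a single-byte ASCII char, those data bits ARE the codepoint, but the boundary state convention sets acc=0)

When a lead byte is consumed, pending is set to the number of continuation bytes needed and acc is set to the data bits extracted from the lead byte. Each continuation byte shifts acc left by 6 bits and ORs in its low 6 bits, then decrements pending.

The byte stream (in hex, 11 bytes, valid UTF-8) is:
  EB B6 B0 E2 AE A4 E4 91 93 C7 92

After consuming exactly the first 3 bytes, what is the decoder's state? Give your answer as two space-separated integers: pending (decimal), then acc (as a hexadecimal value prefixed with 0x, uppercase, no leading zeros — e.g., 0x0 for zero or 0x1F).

Byte[0]=EB: 3-byte lead. pending=2, acc=0xB
Byte[1]=B6: continuation. acc=(acc<<6)|0x36=0x2F6, pending=1
Byte[2]=B0: continuation. acc=(acc<<6)|0x30=0xBDB0, pending=0

Answer: 0 0xBDB0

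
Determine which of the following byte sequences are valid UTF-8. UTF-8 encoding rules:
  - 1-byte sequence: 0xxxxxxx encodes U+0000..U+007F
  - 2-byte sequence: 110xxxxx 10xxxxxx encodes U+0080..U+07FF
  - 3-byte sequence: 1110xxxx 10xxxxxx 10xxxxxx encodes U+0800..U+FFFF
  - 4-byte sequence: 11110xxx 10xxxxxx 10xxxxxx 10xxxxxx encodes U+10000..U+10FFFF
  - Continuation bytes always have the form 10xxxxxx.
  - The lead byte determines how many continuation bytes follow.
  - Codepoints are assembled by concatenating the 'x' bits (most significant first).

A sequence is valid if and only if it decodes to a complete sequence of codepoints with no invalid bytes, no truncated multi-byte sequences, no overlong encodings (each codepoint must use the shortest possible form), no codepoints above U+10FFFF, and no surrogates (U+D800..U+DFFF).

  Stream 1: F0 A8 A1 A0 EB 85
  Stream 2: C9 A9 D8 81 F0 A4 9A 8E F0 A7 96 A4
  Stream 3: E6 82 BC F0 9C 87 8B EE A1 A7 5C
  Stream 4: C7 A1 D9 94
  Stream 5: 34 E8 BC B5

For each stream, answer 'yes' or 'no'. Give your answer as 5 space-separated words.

Answer: no yes yes yes yes

Derivation:
Stream 1: error at byte offset 6. INVALID
Stream 2: decodes cleanly. VALID
Stream 3: decodes cleanly. VALID
Stream 4: decodes cleanly. VALID
Stream 5: decodes cleanly. VALID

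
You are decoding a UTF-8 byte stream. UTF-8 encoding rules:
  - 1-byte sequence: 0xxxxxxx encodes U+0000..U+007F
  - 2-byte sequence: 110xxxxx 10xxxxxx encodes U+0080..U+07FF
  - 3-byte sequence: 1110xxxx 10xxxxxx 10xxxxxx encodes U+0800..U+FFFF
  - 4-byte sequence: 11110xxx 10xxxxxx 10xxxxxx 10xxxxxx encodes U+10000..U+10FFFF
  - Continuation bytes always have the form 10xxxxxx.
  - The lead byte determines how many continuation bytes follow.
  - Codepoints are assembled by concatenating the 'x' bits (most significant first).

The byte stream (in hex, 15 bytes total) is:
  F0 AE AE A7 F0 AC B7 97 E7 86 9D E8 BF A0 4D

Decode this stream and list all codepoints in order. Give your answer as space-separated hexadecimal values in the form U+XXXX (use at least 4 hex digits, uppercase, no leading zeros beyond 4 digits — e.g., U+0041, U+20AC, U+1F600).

Byte[0]=F0: 4-byte lead, need 3 cont bytes. acc=0x0
Byte[1]=AE: continuation. acc=(acc<<6)|0x2E=0x2E
Byte[2]=AE: continuation. acc=(acc<<6)|0x2E=0xBAE
Byte[3]=A7: continuation. acc=(acc<<6)|0x27=0x2EBA7
Completed: cp=U+2EBA7 (starts at byte 0)
Byte[4]=F0: 4-byte lead, need 3 cont bytes. acc=0x0
Byte[5]=AC: continuation. acc=(acc<<6)|0x2C=0x2C
Byte[6]=B7: continuation. acc=(acc<<6)|0x37=0xB37
Byte[7]=97: continuation. acc=(acc<<6)|0x17=0x2CDD7
Completed: cp=U+2CDD7 (starts at byte 4)
Byte[8]=E7: 3-byte lead, need 2 cont bytes. acc=0x7
Byte[9]=86: continuation. acc=(acc<<6)|0x06=0x1C6
Byte[10]=9D: continuation. acc=(acc<<6)|0x1D=0x719D
Completed: cp=U+719D (starts at byte 8)
Byte[11]=E8: 3-byte lead, need 2 cont bytes. acc=0x8
Byte[12]=BF: continuation. acc=(acc<<6)|0x3F=0x23F
Byte[13]=A0: continuation. acc=(acc<<6)|0x20=0x8FE0
Completed: cp=U+8FE0 (starts at byte 11)
Byte[14]=4D: 1-byte ASCII. cp=U+004D

Answer: U+2EBA7 U+2CDD7 U+719D U+8FE0 U+004D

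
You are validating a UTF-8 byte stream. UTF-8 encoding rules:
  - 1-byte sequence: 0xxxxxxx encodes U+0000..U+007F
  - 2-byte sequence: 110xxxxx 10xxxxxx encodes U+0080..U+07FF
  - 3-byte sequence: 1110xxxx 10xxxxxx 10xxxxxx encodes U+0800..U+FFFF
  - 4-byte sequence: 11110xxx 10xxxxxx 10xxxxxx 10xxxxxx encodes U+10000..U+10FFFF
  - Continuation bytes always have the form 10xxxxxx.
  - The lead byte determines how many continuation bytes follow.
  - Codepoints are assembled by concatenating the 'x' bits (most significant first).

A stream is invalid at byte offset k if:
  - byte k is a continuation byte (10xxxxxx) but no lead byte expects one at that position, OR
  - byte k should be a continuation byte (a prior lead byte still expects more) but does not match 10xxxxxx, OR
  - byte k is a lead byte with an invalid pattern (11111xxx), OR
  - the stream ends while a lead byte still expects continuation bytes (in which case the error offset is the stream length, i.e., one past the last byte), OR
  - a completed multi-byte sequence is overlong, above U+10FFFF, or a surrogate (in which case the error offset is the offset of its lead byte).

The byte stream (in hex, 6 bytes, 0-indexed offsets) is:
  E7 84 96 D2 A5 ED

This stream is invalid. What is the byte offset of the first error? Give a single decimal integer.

Byte[0]=E7: 3-byte lead, need 2 cont bytes. acc=0x7
Byte[1]=84: continuation. acc=(acc<<6)|0x04=0x1C4
Byte[2]=96: continuation. acc=(acc<<6)|0x16=0x7116
Completed: cp=U+7116 (starts at byte 0)
Byte[3]=D2: 2-byte lead, need 1 cont bytes. acc=0x12
Byte[4]=A5: continuation. acc=(acc<<6)|0x25=0x4A5
Completed: cp=U+04A5 (starts at byte 3)
Byte[5]=ED: 3-byte lead, need 2 cont bytes. acc=0xD
Byte[6]: stream ended, expected continuation. INVALID

Answer: 6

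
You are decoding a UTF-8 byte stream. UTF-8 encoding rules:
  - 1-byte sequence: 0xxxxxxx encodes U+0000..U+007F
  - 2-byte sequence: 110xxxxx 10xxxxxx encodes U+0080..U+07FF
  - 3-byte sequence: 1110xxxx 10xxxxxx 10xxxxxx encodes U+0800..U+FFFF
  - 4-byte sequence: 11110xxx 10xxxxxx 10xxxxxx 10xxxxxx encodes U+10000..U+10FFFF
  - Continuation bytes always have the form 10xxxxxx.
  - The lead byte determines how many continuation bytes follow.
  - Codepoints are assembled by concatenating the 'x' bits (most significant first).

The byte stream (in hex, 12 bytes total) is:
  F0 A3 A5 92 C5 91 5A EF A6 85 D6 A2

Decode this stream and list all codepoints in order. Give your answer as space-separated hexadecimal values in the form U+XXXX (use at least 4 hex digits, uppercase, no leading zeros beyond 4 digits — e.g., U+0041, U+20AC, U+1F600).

Answer: U+23952 U+0151 U+005A U+F985 U+05A2

Derivation:
Byte[0]=F0: 4-byte lead, need 3 cont bytes. acc=0x0
Byte[1]=A3: continuation. acc=(acc<<6)|0x23=0x23
Byte[2]=A5: continuation. acc=(acc<<6)|0x25=0x8E5
Byte[3]=92: continuation. acc=(acc<<6)|0x12=0x23952
Completed: cp=U+23952 (starts at byte 0)
Byte[4]=C5: 2-byte lead, need 1 cont bytes. acc=0x5
Byte[5]=91: continuation. acc=(acc<<6)|0x11=0x151
Completed: cp=U+0151 (starts at byte 4)
Byte[6]=5A: 1-byte ASCII. cp=U+005A
Byte[7]=EF: 3-byte lead, need 2 cont bytes. acc=0xF
Byte[8]=A6: continuation. acc=(acc<<6)|0x26=0x3E6
Byte[9]=85: continuation. acc=(acc<<6)|0x05=0xF985
Completed: cp=U+F985 (starts at byte 7)
Byte[10]=D6: 2-byte lead, need 1 cont bytes. acc=0x16
Byte[11]=A2: continuation. acc=(acc<<6)|0x22=0x5A2
Completed: cp=U+05A2 (starts at byte 10)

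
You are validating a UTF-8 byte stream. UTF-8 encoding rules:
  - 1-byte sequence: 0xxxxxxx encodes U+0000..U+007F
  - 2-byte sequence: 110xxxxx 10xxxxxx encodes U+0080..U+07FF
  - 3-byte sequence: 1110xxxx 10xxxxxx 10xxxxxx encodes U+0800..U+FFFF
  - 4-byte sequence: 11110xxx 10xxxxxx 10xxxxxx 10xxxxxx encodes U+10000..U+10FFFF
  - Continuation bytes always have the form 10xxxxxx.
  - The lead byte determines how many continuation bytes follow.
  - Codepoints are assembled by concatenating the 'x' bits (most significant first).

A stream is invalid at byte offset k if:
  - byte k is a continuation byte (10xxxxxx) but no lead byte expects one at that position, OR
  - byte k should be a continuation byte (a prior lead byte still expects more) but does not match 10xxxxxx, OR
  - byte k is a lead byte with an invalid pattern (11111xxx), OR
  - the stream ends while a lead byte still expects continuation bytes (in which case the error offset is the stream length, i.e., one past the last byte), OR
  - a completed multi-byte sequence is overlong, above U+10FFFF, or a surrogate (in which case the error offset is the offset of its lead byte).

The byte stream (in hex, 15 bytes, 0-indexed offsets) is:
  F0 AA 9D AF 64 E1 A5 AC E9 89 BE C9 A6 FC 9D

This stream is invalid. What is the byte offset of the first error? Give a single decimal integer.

Answer: 13

Derivation:
Byte[0]=F0: 4-byte lead, need 3 cont bytes. acc=0x0
Byte[1]=AA: continuation. acc=(acc<<6)|0x2A=0x2A
Byte[2]=9D: continuation. acc=(acc<<6)|0x1D=0xA9D
Byte[3]=AF: continuation. acc=(acc<<6)|0x2F=0x2A76F
Completed: cp=U+2A76F (starts at byte 0)
Byte[4]=64: 1-byte ASCII. cp=U+0064
Byte[5]=E1: 3-byte lead, need 2 cont bytes. acc=0x1
Byte[6]=A5: continuation. acc=(acc<<6)|0x25=0x65
Byte[7]=AC: continuation. acc=(acc<<6)|0x2C=0x196C
Completed: cp=U+196C (starts at byte 5)
Byte[8]=E9: 3-byte lead, need 2 cont bytes. acc=0x9
Byte[9]=89: continuation. acc=(acc<<6)|0x09=0x249
Byte[10]=BE: continuation. acc=(acc<<6)|0x3E=0x927E
Completed: cp=U+927E (starts at byte 8)
Byte[11]=C9: 2-byte lead, need 1 cont bytes. acc=0x9
Byte[12]=A6: continuation. acc=(acc<<6)|0x26=0x266
Completed: cp=U+0266 (starts at byte 11)
Byte[13]=FC: INVALID lead byte (not 0xxx/110x/1110/11110)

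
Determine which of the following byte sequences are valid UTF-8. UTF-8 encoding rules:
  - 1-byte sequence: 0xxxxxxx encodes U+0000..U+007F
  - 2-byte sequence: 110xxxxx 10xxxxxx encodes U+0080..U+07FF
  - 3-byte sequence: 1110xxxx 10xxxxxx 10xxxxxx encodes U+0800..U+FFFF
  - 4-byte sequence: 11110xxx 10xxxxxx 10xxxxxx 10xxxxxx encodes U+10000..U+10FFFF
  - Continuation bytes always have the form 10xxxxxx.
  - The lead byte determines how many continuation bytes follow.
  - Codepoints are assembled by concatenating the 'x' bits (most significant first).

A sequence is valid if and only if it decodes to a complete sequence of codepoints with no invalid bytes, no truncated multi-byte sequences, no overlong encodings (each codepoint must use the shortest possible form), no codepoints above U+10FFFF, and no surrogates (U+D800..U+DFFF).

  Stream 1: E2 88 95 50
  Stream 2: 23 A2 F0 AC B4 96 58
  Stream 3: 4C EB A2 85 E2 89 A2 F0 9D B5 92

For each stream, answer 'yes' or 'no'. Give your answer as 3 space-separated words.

Stream 1: decodes cleanly. VALID
Stream 2: error at byte offset 1. INVALID
Stream 3: decodes cleanly. VALID

Answer: yes no yes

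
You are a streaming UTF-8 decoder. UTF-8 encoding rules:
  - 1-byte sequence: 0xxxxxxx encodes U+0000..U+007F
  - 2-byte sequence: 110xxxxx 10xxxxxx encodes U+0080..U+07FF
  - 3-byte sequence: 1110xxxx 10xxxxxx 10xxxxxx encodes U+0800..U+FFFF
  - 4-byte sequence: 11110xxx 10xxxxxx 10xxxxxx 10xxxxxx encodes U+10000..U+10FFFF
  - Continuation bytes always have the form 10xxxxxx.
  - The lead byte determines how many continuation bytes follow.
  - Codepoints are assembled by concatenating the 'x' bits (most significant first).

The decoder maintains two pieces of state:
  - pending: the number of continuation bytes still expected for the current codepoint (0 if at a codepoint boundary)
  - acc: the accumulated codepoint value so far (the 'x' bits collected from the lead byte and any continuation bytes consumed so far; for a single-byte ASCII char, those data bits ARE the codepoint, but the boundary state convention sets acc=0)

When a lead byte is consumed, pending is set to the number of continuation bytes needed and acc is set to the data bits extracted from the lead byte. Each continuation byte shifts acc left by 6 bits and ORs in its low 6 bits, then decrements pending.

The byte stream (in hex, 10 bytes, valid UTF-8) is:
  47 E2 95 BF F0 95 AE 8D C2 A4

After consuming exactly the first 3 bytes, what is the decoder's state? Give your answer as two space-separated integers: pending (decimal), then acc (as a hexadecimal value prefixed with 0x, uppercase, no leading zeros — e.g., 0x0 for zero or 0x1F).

Answer: 1 0x95

Derivation:
Byte[0]=47: 1-byte. pending=0, acc=0x0
Byte[1]=E2: 3-byte lead. pending=2, acc=0x2
Byte[2]=95: continuation. acc=(acc<<6)|0x15=0x95, pending=1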